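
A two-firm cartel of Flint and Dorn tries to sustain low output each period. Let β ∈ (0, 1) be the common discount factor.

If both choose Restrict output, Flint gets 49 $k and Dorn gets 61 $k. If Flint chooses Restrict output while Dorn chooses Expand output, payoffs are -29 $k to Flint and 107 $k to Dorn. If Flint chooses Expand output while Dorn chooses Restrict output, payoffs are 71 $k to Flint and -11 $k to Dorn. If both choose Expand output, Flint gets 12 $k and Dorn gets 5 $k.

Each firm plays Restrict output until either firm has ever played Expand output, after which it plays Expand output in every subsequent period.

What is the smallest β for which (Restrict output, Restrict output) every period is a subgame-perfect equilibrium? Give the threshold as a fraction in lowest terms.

23/51

For Flint: deviation gain 71−49 = 22, per-period punishment loss 49−12 = 37. IC gives β ≥ 22/59.
For Dorn: gain 46, loss 56 per period, so β ≥ 46/102 = 23/51.
The tighter constraint is Dorn's, so cooperation needs β ≥ 23/51.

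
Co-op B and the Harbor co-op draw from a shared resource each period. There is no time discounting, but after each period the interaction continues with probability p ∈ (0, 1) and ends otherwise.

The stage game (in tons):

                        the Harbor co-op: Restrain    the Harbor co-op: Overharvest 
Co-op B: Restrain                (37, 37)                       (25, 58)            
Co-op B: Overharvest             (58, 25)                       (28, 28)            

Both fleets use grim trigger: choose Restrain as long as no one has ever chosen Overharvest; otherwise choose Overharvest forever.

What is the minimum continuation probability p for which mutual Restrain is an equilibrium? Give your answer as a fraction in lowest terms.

7/10

With no time discounting, the continuation probability p plays the role of the discount factor.
Grim-trigger IC: 37/(1−p) ≥ 58 + 28p/(1−p) ⇒ p ≥ (58−37)/(58−28) = 7/10.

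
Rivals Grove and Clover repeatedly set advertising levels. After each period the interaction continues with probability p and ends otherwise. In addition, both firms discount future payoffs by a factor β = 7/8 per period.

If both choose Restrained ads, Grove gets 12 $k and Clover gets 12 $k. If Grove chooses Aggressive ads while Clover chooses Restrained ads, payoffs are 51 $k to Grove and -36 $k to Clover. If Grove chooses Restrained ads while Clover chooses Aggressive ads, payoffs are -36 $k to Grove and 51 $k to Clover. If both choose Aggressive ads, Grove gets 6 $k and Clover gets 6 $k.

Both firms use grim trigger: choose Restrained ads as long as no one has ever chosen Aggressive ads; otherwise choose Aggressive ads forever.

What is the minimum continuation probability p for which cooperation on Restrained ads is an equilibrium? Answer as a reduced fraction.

104/105

With continuation probability p and discount β, the effective per-period discount factor is βp.
Grim-trigger IC: βp ≥ (51−12)/(51−6) = 13/15.
So p ≥ (13/15)/(7/8) = 104/105.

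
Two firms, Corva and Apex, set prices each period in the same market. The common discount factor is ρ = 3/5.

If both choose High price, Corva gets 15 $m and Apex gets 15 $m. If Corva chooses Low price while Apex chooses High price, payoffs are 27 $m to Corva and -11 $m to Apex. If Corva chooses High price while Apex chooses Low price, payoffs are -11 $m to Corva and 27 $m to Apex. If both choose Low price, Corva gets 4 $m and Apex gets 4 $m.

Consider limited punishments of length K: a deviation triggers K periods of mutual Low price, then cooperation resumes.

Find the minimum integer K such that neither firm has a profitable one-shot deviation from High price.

No profitable deviation requires (15−4)(ρ+…+ρ^K) ≥ 27−15, i.e. ρ+…+ρ^K ≥ 12/11 ≈ 1.0909.
With ρ = 3/5, the partial sums are K=1: 0.6000, K=2: 0.9600, K=3: 1.1760.
K = 3 is the first length at which the sum reaches 1.0909.

3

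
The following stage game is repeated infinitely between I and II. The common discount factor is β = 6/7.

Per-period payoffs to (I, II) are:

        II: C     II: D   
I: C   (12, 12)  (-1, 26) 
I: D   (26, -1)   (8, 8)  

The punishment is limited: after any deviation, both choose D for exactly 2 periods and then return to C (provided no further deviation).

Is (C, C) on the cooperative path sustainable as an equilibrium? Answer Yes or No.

No

A one-shot deviation gives 26 now, then 8 for 2 periods, then back to 12.
Gain from deviating: (26−12) today; loss: (12−8) in each of the next 2 periods.
No-deviation condition: (12−8)(β+…+β^2) ≥ 26−12, i.e. β+…+β^2 ≥ 7/2.
At β = 6/7: β+…+β^2 = 1.5918 < 3.5000.
So cooperation is not sustainable.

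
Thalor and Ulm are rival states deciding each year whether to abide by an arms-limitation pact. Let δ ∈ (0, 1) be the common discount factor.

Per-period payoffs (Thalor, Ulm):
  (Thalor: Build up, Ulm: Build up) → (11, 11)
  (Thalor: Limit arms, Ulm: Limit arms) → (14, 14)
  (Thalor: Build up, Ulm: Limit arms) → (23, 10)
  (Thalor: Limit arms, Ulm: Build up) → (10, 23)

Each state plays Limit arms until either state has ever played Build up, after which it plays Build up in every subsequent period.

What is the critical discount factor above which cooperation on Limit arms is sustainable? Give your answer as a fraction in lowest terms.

3/4

Cooperation forever yields 14 each period: 14/(1−δ).
Deviating yields 23 once, then 11 forever: 23 + 11δ/(1−δ).
No profitable deviation requires 14/(1−δ) ≥ 23 + 11δ/(1−δ).
Multiplying by (1−δ): 14 ≥ 23(1−δ) + 11δ = 23 − 12δ.
So 12δ ≥ 9, i.e. δ ≥ 9/12 = 3/4.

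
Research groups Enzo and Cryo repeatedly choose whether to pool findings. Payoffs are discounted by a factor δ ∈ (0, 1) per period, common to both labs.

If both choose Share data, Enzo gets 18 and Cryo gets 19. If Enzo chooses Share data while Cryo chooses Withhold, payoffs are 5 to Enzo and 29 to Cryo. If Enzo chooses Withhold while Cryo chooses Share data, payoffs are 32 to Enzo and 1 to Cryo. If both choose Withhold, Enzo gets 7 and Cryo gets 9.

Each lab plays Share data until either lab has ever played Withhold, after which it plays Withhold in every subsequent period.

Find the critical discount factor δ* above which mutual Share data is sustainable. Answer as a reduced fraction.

Enzo: cooperation gives 18 each period; deviation gives 32 once then 7 forever.
  18/(1−δ) ≥ 32 + 7δ/(1−δ) ⇒ δ ≥ 14/25.
Cryo: cooperation gives 19 each period; deviation gives 29 once then 9 forever.
  δ ≥ 10/20 = 1/2.
Both must hold, so the binding constraint is Enzo's: δ ≥ 14/25.

14/25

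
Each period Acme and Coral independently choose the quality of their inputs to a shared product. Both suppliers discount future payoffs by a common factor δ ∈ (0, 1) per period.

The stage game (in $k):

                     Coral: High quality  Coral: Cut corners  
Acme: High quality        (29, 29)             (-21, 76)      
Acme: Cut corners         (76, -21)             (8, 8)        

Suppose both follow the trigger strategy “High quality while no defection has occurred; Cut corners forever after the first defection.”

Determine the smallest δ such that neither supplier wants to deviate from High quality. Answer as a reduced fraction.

47/68

Under grim trigger the critical discount factor is (T−C)/(T−P) with T = 76, C = 29, P = 8.
δ* = (76−29)/(76−8) = 47/68.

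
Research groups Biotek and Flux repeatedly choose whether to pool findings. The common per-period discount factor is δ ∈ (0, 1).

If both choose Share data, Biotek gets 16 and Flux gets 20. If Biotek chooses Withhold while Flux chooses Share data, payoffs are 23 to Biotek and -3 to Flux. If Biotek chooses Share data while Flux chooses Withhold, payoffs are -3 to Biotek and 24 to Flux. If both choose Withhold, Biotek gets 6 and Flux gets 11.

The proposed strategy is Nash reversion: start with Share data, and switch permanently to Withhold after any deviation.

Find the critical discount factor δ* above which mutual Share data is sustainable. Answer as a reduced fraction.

7/17

Biotek: cooperation gives 16 each period; deviation gives 23 once then 6 forever.
  16/(1−δ) ≥ 23 + 6δ/(1−δ) ⇒ δ ≥ 7/17.
Flux: cooperation gives 20 each period; deviation gives 24 once then 11 forever.
  δ ≥ 4/13.
Both must hold, so the binding constraint is Biotek's: δ ≥ 7/17.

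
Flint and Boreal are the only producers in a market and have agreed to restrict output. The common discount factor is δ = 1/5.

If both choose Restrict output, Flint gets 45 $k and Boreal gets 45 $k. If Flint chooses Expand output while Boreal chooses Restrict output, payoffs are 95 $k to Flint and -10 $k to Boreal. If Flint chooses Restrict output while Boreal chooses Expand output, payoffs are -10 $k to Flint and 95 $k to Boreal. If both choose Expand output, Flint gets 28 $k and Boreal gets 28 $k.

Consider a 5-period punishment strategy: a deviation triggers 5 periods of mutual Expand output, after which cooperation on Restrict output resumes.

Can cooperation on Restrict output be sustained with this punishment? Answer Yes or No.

No

A one-shot deviation gives 95 now, then 28 for 5 periods, then back to 45.
Gain from deviating: (95−45) today; loss: (45−28) in each of the next 5 periods.
No-deviation condition: (45−28)(δ+…+δ^5) ≥ 95−45, i.e. δ+…+δ^5 ≥ 50/17.
At δ = 1/5: δ+…+δ^5 = 0.2499 < 2.9412.
So cooperation is not sustainable.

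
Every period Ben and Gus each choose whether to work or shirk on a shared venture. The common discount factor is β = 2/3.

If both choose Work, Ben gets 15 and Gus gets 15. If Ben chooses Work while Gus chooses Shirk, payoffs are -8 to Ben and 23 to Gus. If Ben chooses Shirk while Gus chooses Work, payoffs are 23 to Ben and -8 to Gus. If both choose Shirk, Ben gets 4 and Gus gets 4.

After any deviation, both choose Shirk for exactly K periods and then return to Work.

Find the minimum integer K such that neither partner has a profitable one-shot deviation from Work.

No profitable deviation requires (15−4)(β+…+β^K) ≥ 23−15, i.e. β+…+β^K ≥ 8/11 ≈ 0.7273.
With β = 2/3, the partial sums are K=1: 0.6667, K=2: 1.1111.
K = 2 is the first length at which the sum reaches 0.7273.

2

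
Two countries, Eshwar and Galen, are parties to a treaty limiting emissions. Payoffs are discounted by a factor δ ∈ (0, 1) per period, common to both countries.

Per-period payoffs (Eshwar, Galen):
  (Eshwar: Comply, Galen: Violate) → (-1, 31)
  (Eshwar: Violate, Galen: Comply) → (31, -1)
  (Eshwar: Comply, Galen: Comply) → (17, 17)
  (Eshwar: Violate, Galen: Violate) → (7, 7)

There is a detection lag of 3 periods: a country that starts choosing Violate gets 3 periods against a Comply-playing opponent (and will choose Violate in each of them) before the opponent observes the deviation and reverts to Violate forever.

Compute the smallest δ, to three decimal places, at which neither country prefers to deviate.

0.836

The best deviation is to choose Violate for all 3 undetected periods, earning 31 each, then 7 forever once detected.
Deviation value: 31(1−δ^3)/(1−δ) + 7δ^3/(1−δ); cooperation value: 17/(1−δ).
IC: 17 ≥ 31(1−δ^3) + 7δ^3 = 31 − 24δ^3.
So δ^3 ≥ 14/24 = 7/12, giving δ ≥ (7/12)^(1/3) ≈ 0.836.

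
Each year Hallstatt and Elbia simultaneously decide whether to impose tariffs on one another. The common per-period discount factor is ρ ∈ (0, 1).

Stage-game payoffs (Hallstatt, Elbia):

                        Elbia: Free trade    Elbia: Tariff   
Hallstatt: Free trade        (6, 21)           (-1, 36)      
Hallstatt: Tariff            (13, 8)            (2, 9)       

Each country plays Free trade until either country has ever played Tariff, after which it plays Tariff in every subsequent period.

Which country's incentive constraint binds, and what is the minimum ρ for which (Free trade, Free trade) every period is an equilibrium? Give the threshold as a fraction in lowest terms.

Hallstatt's threshold: (13−6)/(13−2) = 7/11.
Elbia's threshold: (36−21)/(36−9) = 5/9.
7/11 > 5/9, so Hallstatt binds and ρ* = 7/11.

Hallstatt; ρ ≥ 7/11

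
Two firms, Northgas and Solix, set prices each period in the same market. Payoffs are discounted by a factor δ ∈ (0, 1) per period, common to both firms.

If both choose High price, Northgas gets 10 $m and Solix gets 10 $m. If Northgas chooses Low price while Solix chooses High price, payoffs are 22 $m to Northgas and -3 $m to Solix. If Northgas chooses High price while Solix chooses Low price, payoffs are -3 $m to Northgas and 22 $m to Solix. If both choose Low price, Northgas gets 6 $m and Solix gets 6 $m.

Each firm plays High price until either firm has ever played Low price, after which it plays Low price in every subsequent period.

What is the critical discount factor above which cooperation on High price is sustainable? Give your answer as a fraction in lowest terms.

3/4

Under grim trigger the critical discount factor is (T−C)/(T−P) with T = 22, C = 10, P = 6.
δ* = (22−10)/(22−6) = 12/16 = 3/4.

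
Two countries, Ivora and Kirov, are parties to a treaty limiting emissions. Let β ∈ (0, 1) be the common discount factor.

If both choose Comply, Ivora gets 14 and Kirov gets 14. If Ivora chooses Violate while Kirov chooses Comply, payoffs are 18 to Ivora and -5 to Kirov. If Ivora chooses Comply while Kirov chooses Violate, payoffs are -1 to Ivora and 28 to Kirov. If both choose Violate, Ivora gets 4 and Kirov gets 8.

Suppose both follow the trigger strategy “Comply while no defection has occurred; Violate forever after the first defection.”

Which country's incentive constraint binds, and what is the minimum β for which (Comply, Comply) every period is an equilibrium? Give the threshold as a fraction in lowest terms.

Ivora: cooperation gives 14 each period; deviation gives 18 once then 4 forever.
  14/(1−β) ≥ 18 + 4β/(1−β) ⇒ β ≥ 4/14 = 2/7.
Kirov: cooperation gives 14 each period; deviation gives 28 once then 8 forever.
  β ≥ 14/20 = 7/10.
Both must hold, so the binding constraint is Kirov's: β ≥ 7/10.

Kirov; β ≥ 7/10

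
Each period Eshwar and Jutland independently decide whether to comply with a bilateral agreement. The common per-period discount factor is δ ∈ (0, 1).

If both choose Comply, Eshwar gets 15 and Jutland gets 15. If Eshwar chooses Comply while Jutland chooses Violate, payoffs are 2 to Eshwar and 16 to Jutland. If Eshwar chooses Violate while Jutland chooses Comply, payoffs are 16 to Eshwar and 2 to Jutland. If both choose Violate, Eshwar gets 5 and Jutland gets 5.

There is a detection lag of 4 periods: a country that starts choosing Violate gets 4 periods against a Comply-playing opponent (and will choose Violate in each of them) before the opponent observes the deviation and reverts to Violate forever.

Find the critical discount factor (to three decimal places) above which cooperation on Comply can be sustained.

0.549

The best deviation is to choose Violate for all 4 undetected periods, earning 16 each, then 5 forever once detected.
Deviation value: 16(1−δ^4)/(1−δ) + 5δ^4/(1−δ); cooperation value: 15/(1−δ).
IC: 15 ≥ 16(1−δ^4) + 5δ^4 = 16 − 11δ^4.
So δ^4 ≥ 1/11, giving δ ≥ (1/11)^(1/4) ≈ 0.549.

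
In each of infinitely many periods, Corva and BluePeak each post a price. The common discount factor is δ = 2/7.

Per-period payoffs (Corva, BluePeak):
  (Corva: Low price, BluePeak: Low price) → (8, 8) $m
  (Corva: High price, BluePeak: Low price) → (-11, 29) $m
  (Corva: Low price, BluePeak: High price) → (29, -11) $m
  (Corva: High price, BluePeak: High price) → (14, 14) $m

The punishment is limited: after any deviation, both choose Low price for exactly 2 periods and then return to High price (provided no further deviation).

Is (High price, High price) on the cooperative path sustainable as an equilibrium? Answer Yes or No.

Comparing payoff streams over the 3 periods until play realigns: cooperate → 14(1+δ+…+δ^2); deviate → 29 + 8(δ+…+δ^2).
Cooperation is sustained iff (14−8)(δ+…+δ^2) ≥ 29−14.
δ+…+δ^2 = 2/7·(1−(2/7)^2)/(1−2/7) = 0.3673, and (29−14)/(14−8) = 2.5000.
0.3673 < 2.5000, so cooperation is not sustainable.

No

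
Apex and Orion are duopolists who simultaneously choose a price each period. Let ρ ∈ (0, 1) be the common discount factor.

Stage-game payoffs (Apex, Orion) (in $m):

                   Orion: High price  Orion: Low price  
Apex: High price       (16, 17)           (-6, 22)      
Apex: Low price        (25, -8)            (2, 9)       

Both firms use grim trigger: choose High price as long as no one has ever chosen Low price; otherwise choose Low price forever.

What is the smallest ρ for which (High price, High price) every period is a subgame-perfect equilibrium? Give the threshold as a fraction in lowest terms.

Apex's threshold: (25−16)/(25−2) = 9/23.
Orion's threshold: (22−17)/(22−9) = 5/13.
9/23 > 5/13, so Apex binds and ρ* = 9/23.

9/23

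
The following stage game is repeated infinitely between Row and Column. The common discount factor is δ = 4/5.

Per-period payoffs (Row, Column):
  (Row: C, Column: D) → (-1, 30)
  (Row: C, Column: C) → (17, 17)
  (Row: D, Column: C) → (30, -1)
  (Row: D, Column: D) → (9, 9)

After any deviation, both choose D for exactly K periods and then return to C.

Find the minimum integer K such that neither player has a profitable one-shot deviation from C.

No profitable deviation requires (17−9)(δ+…+δ^K) ≥ 30−17, i.e. δ+…+δ^K ≥ 13/8 ≈ 1.6250.
With δ = 4/5, the partial sums are K=1: 0.8000, K=2: 1.4400, K=3: 1.9520.
K = 3 is the first length at which the sum reaches 1.6250.

3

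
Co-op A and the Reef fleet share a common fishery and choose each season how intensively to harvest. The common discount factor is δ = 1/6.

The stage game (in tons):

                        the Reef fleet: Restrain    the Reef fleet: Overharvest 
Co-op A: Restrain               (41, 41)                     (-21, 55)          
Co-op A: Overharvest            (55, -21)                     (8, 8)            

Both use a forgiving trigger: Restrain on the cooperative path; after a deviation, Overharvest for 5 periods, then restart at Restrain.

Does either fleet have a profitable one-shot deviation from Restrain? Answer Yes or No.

Yes

IC: δ+…+δ^5 ≥ (55−41)/(41−8) = 14/33.
At δ = 1/6: partial sum = 0.2000 < 0.4242. Cooperation not sustainable.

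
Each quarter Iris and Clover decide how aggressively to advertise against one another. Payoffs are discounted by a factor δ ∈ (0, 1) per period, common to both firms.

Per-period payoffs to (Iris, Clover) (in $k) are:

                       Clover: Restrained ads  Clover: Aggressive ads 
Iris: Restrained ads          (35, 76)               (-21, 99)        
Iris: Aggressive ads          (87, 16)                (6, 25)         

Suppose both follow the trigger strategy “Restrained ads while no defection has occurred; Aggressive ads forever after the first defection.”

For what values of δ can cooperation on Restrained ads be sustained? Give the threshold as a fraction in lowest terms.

Iris: cooperation gives 35 each period; deviation gives 87 once then 6 forever.
  35/(1−δ) ≥ 87 + 6δ/(1−δ) ⇒ δ ≥ 52/81.
Clover: cooperation gives 76 each period; deviation gives 99 once then 25 forever.
  δ ≥ 23/74.
Both must hold, so the binding constraint is Iris's: δ ≥ 52/81.

52/81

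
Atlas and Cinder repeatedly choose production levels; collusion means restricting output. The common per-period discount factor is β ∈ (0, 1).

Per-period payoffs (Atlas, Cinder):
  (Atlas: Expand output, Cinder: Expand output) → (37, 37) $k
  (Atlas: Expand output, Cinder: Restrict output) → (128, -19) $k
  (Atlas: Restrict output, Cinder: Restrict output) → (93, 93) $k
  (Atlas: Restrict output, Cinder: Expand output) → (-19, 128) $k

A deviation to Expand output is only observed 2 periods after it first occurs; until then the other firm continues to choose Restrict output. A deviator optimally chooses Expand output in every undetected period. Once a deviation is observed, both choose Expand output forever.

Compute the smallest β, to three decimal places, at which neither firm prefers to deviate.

The best deviation is to choose Expand output for all 2 undetected periods, earning 128 each, then 37 forever once detected.
Deviation value: 128(1−β^2)/(1−β) + 37β^2/(1−β); cooperation value: 93/(1−β).
IC: 93 ≥ 128(1−β^2) + 37β^2 = 128 − 91β^2.
So β^2 ≥ 35/91 = 5/13, giving β ≥ (5/13)^(1/2) ≈ 0.620.

0.620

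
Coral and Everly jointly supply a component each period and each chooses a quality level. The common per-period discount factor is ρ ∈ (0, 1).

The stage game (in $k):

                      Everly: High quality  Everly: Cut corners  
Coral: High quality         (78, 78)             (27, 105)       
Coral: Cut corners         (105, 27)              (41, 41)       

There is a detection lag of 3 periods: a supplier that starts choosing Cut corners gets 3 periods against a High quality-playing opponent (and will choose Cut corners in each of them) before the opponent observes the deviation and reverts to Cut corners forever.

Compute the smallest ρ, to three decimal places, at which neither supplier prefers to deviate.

0.750

A deviator earns 105 for 3 periods, then 41 forever; cooperating earns 78 forever. Multiplying the IC by (1−ρ):
78 ≥ 105(1−ρ^3) + 41ρ^3, so 64·ρ^3 ≥ 27 and ρ^3 ≥ 27/64.
ρ ≥ (27/64)^(1/3) ≈ 0.750.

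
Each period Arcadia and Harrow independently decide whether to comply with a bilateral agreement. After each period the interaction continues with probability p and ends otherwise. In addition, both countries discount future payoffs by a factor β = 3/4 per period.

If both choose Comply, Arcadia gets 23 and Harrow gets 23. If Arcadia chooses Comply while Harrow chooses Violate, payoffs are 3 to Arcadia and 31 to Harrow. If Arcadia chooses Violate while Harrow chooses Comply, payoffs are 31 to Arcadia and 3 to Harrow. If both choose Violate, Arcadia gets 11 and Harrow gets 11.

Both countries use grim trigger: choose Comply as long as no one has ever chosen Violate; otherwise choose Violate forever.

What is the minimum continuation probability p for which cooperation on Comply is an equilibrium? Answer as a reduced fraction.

With continuation probability p and discount β, the effective per-period discount factor is βp.
Grim-trigger IC: βp ≥ (31−23)/(31−11) = 2/5.
So p ≥ (2/5)/(3/4) = 8/15.

8/15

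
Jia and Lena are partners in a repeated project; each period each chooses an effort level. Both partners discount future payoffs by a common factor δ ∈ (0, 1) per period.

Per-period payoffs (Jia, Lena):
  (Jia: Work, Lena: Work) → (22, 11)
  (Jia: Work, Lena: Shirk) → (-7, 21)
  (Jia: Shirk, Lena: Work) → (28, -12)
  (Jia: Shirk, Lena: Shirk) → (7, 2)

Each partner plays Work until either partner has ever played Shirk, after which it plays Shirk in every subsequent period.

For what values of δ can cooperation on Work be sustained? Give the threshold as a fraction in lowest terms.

Jia: cooperation gives 22 each period; deviation gives 28 once then 7 forever.
  22/(1−δ) ≥ 28 + 7δ/(1−δ) ⇒ δ ≥ 6/21 = 2/7.
Lena: cooperation gives 11 each period; deviation gives 21 once then 2 forever.
  δ ≥ 10/19.
Both must hold, so the binding constraint is Lena's: δ ≥ 10/19.

10/19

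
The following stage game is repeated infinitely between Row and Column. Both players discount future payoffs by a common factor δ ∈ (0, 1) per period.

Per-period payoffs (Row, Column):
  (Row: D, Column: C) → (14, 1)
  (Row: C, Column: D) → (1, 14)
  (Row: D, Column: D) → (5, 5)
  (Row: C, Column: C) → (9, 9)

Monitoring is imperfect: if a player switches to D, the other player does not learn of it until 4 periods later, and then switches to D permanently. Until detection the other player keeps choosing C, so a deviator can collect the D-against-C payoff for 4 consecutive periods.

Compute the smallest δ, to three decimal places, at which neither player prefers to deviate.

0.863

Deviating for the 4 undetected periods gains 14−9 = 5 per period over cooperation, then loses 9−5 = 4 per period forever once punishment starts.
Gain: 5(1 + δ + … + δ^3); loss: 4·δ^4/(1−δ).
No profitable deviation ⇔ 5(1−δ^4) ≤ 4·δ^4, i.e. δ^4 ≥ 5/(5+4) = 5/9.
Hence δ ≥ (5/9)^(1/4) ≈ 0.863.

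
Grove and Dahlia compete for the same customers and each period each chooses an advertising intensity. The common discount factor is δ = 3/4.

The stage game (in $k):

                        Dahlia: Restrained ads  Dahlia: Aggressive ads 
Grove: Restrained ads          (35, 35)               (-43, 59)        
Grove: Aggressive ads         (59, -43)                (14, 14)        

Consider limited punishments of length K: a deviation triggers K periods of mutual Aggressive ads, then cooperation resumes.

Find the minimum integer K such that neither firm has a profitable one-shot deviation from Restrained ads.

2

IC: δ(1−δ^K)/(1−δ) ≥ (59−35)/(35−14) = 8/7.
With δ = 3/4: need 1 − δ^K ≥ 8/7·(1−3/4)/(3/4), i.e. δ^K ≤ 0.6190.
Since (3/4)^1 = 0.7500 and (3/4)^2 = 0.5625, the smallest such K is 2.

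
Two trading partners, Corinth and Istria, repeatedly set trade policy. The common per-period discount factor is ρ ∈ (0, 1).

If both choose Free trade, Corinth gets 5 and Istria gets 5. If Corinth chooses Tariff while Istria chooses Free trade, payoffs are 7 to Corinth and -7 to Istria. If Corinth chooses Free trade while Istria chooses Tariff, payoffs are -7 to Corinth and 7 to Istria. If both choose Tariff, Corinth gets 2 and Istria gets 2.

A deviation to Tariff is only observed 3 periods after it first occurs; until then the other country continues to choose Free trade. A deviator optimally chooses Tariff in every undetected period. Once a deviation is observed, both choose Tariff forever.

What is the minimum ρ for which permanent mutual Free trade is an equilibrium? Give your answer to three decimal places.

0.737

Deviating for the 3 undetected periods gains 7−5 = 2 per period over cooperation, then loses 5−2 = 3 per period forever once punishment starts.
Gain: 2(1 + ρ + … + ρ^2); loss: 3·ρ^3/(1−ρ).
No profitable deviation ⇔ 2(1−ρ^3) ≤ 3·ρ^3, i.e. ρ^3 ≥ 2/(2+3) = 2/5.
Hence ρ ≥ (2/5)^(1/3) ≈ 0.737.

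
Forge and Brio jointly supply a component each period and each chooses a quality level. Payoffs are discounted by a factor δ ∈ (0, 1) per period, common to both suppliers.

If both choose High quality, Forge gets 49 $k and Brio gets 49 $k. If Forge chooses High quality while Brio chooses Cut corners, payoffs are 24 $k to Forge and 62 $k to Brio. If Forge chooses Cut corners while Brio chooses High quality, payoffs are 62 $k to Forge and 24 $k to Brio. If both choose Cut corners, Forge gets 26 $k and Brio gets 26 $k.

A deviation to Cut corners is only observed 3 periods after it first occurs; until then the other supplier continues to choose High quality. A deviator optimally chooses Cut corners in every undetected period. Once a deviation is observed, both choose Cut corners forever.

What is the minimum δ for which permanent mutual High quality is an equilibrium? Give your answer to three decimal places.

The best deviation is to choose Cut corners for all 3 undetected periods, earning 62 each, then 26 forever once detected.
Deviation value: 62(1−δ^3)/(1−δ) + 26δ^3/(1−δ); cooperation value: 49/(1−δ).
IC: 49 ≥ 62(1−δ^3) + 26δ^3 = 62 − 36δ^3.
So δ^3 ≥ 13/36, giving δ ≥ (13/36)^(1/3) ≈ 0.712.

0.712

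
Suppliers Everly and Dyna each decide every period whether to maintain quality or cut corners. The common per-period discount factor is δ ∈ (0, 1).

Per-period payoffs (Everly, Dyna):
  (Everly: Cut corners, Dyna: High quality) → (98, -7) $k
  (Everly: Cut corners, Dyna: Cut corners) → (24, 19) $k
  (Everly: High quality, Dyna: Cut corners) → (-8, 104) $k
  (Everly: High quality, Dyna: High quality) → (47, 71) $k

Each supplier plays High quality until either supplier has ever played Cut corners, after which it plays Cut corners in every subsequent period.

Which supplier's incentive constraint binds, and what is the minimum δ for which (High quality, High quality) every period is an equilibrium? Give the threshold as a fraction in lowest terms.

Everly; δ ≥ 51/74

Everly: cooperation gives 47 each period; deviation gives 98 once then 24 forever.
  47/(1−δ) ≥ 98 + 24δ/(1−δ) ⇒ δ ≥ 51/74.
Dyna: cooperation gives 71 each period; deviation gives 104 once then 19 forever.
  δ ≥ 33/85.
Both must hold, so the binding constraint is Everly's: δ ≥ 51/74.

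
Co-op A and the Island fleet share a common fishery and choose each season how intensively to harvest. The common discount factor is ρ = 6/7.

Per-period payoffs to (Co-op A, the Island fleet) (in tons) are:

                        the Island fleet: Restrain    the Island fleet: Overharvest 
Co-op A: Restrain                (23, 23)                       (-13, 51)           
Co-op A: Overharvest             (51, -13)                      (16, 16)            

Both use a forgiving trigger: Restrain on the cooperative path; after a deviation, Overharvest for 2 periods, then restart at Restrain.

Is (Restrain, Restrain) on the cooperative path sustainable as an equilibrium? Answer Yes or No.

IC: ρ+…+ρ^2 ≥ (51−23)/(23−16) = 4.
At ρ = 6/7: partial sum = 1.5918 < 4.0000. Cooperation not sustainable.

No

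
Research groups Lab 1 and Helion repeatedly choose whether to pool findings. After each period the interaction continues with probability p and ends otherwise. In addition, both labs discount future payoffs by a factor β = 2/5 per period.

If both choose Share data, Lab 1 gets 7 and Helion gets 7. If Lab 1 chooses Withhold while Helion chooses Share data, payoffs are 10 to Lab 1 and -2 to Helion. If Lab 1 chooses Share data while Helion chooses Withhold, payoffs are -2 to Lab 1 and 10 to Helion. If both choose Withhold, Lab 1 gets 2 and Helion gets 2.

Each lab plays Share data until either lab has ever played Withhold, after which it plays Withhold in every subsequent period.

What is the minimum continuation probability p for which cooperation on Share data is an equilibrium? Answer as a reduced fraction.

Expected continuation weight on next period's payoff is β·p = 2/5·p, which plays the role of the discount factor.
Cooperation requires 2/5·p ≥ (10−7)/(10−2) = 3/8, hence p ≥ 15/16.

15/16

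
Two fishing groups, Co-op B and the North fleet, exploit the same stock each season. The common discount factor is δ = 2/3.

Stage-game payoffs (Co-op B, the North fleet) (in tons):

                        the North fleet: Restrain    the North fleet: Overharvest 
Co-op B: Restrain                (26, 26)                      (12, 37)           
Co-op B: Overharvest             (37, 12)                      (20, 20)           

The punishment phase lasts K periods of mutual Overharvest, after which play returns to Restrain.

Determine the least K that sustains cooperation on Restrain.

IC: δ(1−δ^K)/(1−δ) ≥ (37−26)/(26−20) = 11/6.
With δ = 2/3: need 1 − δ^K ≥ 11/6·(1−2/3)/(2/3), i.e. δ^K ≤ 0.0833.
Since (2/3)^6 = 0.0878 and (2/3)^7 = 0.0585, the smallest such K is 7.

7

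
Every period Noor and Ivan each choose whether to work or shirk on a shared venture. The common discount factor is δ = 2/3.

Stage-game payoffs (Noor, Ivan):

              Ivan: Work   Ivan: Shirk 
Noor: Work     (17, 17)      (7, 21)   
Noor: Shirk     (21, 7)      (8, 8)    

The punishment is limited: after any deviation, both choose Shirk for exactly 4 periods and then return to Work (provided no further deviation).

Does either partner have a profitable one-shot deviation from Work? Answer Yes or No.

Comparing payoff streams over the 5 periods until play realigns: cooperate → 17(1+δ+…+δ^4); deviate → 21 + 8(δ+…+δ^4).
Cooperation is sustained iff (17−8)(δ+…+δ^4) ≥ 21−17.
δ+…+δ^4 = 2/3·(1−(2/3)^4)/(1−2/3) = 1.6049, and (21−17)/(17−8) = 0.4444.
1.6049 ≥ 0.4444, so cooperation is sustainable.

No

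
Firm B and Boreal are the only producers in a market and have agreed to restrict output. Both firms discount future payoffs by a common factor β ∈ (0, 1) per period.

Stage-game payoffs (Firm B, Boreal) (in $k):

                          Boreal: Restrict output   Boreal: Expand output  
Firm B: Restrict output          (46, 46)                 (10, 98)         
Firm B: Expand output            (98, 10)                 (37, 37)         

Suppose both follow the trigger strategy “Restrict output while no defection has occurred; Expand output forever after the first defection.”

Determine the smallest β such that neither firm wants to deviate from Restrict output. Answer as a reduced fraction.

52/61

One-period gain from deviating is 98 − 46 = 52. The loss is 46 − 37 = 9 in every subsequent period, with present value 9·β/(1−β).
Deviation is unprofitable when 9·β/(1−β) ≥ 52, i.e. β/(1−β) ≥ 52/9.
Equivalently β ≥ 52/(52+9) = 52/61.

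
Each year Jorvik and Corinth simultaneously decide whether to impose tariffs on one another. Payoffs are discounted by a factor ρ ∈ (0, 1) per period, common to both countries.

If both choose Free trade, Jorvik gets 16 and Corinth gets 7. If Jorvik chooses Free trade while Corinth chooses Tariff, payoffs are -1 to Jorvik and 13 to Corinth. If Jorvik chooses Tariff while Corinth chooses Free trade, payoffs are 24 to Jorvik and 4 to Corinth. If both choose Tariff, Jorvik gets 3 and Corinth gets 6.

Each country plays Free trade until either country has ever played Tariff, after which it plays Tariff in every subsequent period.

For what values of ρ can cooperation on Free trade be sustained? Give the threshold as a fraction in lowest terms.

For Jorvik: deviation gain 24−16 = 8, per-period punishment loss 16−3 = 13. IC gives ρ ≥ 8/21.
For Corinth: gain 6, loss 1 per period, so ρ ≥ 6/7.
The tighter constraint is Corinth's, so cooperation needs ρ ≥ 6/7.

6/7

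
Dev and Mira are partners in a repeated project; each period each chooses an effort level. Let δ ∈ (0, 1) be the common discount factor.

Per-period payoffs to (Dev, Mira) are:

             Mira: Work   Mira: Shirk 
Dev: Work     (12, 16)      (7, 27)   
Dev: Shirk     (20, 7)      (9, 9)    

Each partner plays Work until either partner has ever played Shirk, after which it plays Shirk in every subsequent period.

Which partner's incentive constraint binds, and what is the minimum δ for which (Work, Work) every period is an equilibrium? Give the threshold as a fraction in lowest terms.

Dev; δ ≥ 8/11

Dev: cooperation gives 12 each period; deviation gives 20 once then 9 forever.
  12/(1−δ) ≥ 20 + 9δ/(1−δ) ⇒ δ ≥ 8/11.
Mira: cooperation gives 16 each period; deviation gives 27 once then 9 forever.
  δ ≥ 11/18.
Both must hold, so the binding constraint is Dev's: δ ≥ 8/11.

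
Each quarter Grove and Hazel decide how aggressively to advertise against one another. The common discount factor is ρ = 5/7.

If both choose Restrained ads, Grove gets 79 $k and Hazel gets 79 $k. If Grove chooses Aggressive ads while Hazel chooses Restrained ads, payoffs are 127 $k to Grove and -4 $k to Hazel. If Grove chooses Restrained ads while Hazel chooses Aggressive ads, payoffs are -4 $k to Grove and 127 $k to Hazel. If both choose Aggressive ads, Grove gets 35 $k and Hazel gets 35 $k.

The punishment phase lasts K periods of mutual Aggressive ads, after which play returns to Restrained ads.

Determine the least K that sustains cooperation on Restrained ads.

Need Σ_{k=1}^{K} ρ^k ≥ (127−79)/(79−35) = 1.0909 at ρ = 5/7.
At K = 1 the sum is 0.7143 < 1.0909; at K = 2 it is 1.2245 ≥ 1.0909.
So the minimum punishment length is K = 2.

2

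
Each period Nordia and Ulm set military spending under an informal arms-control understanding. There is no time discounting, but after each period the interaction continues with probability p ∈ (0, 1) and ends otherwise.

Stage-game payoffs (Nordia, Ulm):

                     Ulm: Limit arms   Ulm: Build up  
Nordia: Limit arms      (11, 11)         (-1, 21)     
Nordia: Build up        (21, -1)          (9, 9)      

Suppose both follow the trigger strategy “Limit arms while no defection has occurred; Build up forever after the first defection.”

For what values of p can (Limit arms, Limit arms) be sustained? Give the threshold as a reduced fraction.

Expected cooperation value is 11 + p·11 + p²·11 + … = 11/(1−p); deviation gives 21 + p·9/(1−p).
11 ≥ 21(1−p) + 9p ⇒ 12p ≥ 10 ⇒ p ≥ 10/12 = 5/6.

5/6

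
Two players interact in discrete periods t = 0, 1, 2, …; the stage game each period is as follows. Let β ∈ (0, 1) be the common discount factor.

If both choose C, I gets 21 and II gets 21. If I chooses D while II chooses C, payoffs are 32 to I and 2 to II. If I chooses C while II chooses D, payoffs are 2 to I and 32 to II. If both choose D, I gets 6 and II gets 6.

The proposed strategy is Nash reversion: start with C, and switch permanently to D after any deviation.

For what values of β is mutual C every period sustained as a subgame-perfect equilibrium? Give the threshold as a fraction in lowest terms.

21/(1−β) ≥ 32 + 6β/(1−β)
21 ≥ 32 − 26β
β ≥ 11/26.

11/26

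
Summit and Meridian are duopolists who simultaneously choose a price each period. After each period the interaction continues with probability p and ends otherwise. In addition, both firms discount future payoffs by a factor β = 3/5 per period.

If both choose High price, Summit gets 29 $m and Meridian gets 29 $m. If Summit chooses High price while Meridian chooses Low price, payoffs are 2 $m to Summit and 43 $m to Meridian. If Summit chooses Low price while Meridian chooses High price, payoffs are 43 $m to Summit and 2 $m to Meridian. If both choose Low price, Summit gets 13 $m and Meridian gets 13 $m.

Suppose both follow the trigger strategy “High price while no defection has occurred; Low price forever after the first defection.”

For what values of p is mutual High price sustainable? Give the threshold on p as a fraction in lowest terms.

With continuation probability p and discount β, the effective per-period discount factor is βp.
Grim-trigger IC: βp ≥ (43−29)/(43−13) = 7/15.
So p ≥ (7/15)/(3/5) = 7/9.

7/9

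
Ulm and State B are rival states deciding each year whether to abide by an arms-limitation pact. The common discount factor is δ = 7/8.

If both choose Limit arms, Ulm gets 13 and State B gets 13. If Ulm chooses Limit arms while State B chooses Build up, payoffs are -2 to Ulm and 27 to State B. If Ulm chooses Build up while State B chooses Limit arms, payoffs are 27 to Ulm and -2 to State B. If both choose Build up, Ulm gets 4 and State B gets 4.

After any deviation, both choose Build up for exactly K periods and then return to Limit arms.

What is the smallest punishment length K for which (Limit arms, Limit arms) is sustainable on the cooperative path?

No profitable deviation requires (13−4)(δ+…+δ^K) ≥ 27−13, i.e. δ+…+δ^K ≥ 14/9 ≈ 1.5556.
With δ = 7/8, the partial sums are K=1: 0.8750, K=2: 1.6406.
K = 2 is the first length at which the sum reaches 1.5556.

2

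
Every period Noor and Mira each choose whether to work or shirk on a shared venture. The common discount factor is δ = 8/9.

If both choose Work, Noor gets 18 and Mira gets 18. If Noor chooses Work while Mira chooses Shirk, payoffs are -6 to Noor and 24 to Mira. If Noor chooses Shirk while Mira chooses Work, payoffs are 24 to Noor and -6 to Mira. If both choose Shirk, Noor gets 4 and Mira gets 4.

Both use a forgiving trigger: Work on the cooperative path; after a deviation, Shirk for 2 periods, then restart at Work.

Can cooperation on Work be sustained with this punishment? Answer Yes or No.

Comparing payoff streams over the 3 periods until play realigns: cooperate → 18(1+δ+…+δ^2); deviate → 24 + 4(δ+…+δ^2).
Cooperation is sustained iff (18−4)(δ+…+δ^2) ≥ 24−18.
δ+…+δ^2 = 8/9·(1−(8/9)^2)/(1−8/9) = 1.6790, and (24−18)/(18−4) = 0.4286.
1.6790 ≥ 0.4286, so cooperation is sustainable.

Yes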